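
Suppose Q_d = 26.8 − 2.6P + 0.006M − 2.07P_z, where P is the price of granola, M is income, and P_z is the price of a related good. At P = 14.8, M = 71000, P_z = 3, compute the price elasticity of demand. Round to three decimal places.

-0.094

Substituting, Q_d = 26.8 − 2.6(14.8) + 0.006(71000) − 2.07(3) = 26.8 − 38.48 + 426 − 6.21 = 408.11.
∂Q_d/∂P = −2.6, so E_p = (−2.6)·(14.8/408.11) ≈ -0.094.
|E_p| < 1: demand is inelastic.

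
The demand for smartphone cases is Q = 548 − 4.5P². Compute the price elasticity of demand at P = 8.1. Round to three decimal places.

-2.336

At P = 8.1, Q = 252.755.
dQ/dP = −2·4.5·P = −72.9.
Point elasticity E = (dQ/dP)·(P/Q) = -72.9 × 8.1/252.755 ≈ -2.336.
|E| > 1, so demand is elastic at this price.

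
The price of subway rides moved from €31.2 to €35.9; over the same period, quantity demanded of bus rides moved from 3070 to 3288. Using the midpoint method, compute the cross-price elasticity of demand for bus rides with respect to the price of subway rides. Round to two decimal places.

0.49

%ΔQ_x = (3288 − 3070)/[(3070+3288)/2] = 218/3179 ≈ 0.0686.
%ΔP_y = (35.9 − 31.2)/[(31.2+35.9)/2] ≈ 0.1401.
E_xy = 0.0686/0.1401 ≈ 0.49.
E_xy > 0, so bus rides and subway rides are substitutes.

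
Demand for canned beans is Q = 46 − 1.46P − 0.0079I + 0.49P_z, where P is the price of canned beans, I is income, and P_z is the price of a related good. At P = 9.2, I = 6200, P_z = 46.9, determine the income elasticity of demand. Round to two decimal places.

-7.46

At the given point, Q = 46 − 1.46(9.2) − 0.0079(6200) + 0.49(46.9) = 46 − 13.432 − 48.98 + 22.981 = 6.569.
∂Q/∂I = −0.0079, so E_I = -0.0079·(6200/6.569) ≈ -7.46.
E_I < 0: inferior good.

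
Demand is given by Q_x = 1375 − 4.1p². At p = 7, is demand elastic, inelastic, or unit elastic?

inelastic

At p = 7, Q_x = 1174.1.
dQ_x/dp = −2·4.1·p = −57.4.
Point elasticity E = (dQ_x/dp)·(p/Q_x) = -57.4 × 7/1174.1 ≈ -0.342.
|E| ≈ 0.342 < 1, so demand is inelastic.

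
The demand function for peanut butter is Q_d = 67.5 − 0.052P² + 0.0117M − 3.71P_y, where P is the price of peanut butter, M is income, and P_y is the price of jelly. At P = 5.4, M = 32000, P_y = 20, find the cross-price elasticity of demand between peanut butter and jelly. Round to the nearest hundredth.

-0.20

At the given point, Q_d = 67.5 − 0.052(5.4)² + 0.0117(32000) − 3.71(20) = 67.5 − 1.5163 + 374.4 − 74.2 = 366.1837.
∂Q_d/∂P_y = −3.71, so E_xy = -3.71·(20/366.1837) ≈ -0.20.
E_xy < 0: the goods are complements.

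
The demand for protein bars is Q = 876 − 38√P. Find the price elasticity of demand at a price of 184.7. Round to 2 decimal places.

-0.72

At P = 184.7, Q = 359.5634.
dQ/dP = −38/(2√P) = −38/(2·13.5904).
Point elasticity E = (dQ/dP)·(P/Q) = -1.398 × 184.7/359.5634 ≈ -0.72.
|E| < 1, so demand is inelastic at this price.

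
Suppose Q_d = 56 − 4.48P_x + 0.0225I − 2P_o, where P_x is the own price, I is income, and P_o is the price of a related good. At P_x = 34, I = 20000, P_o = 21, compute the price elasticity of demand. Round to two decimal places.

-0.49

Substituting, Q_d = 56 − 4.48(34) + 0.0225(20000) − 2(21) = 56 − 152.32 + 450 − 42 = 311.68.
∂Q_d/∂P_x = −4.48, so E_p = (−4.48)·(34/311.68) ≈ -0.49.
|E_p| < 1: demand is inelastic.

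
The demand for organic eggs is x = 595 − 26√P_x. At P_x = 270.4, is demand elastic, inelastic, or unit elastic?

elastic

At P_x = 270.4, x = 167.4601.
dx/dP_x = −26/(2√P_x) = −26/(2·16.4438).
Point elasticity E = (dx/dP_x)·(P_x/x) = -0.7906 × 270.4/167.4601 ≈ -1.277.
|E| ≈ 1.277 > 1, so demand is elastic.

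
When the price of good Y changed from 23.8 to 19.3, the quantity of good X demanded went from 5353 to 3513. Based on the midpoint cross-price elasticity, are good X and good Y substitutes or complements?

%ΔQ_x = (3513 − 5353)/[(5353+3513)/2] = -1840/4433 ≈ -0.4151.
%ΔP_y = (19.3 − 23.8)/[(23.8+19.3)/2] ≈ -0.2088.
E_xy = -0.4151/-0.2088 ≈ 1.988.
E_xy > 0, so the goods are substitutes.

substitutes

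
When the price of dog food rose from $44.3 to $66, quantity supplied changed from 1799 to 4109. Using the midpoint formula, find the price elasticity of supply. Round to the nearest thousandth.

1.987

%Δq = (4109 − 1799)/[(1799 + 4109)/2] = 2310/2954 ≈ 0.7820.
%ΔP = (66 − 44.3)/[(44.3 + 66)/2] = 21.7/55.15 ≈ 0.3935.
Arc elasticity E = %Δq/%ΔP ≈ 0.7820/0.3935 ≈ 1.987.
|E| > 1: supply is elastic over this range.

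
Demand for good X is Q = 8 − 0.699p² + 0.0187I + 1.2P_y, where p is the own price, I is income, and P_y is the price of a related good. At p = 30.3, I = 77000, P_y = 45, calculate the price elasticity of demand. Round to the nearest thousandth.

At the given point, Q = 8 − 0.699(30.3)² + 0.0187(77000) + 1.2(45) = 8 − 641.7449 + 1439.9 + 54 = 860.1551.
∂Q/∂p = −2·0.699·p = -42.3594, so E_p = -42.3594·(30.3/860.1551) ≈ -1.492.
|E_p| > 1: demand is elastic.

-1.492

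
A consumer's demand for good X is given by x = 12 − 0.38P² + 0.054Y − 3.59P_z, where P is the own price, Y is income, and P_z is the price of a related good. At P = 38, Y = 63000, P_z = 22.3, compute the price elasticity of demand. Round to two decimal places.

-0.39

Substituting, x = 12 − 0.38(38)² + 0.054(63000) − 3.59(22.3) = 12 − 548.72 + 3402 − 80.057 = 2785.223.
∂x/∂P = −2·0.38·P = -28.88, so E_p = -28.88·(38/2785.223) ≈ -0.39.
|E_p| < 1: demand is inelastic.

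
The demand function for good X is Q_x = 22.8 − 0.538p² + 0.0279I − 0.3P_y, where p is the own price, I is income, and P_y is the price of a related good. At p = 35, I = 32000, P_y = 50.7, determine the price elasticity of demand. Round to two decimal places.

Q_x = 22.8 − 0.538(35)² + 0.0279(32000) − 0.3(50.7) = 22.8 − 659.05 + 892.8 − 15.21 = 241.34.
∂Q_x/∂p = −2·0.538·p = -37.66, so E_p = -37.66·(35/241.34) ≈ -5.46.
|E_p| > 1: demand is elastic.

-5.46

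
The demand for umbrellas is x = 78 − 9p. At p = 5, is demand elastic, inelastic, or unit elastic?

elastic

At p = 5, x = 33.
dx/dp = −9.
Point elasticity E = (dx/dp)·(p/x) = -9 × 5/33 ≈ -1.364.
|E| ≈ 1.364 > 1, so demand is elastic.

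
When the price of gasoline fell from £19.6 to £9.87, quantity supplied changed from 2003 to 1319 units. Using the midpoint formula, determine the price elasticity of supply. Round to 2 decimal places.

0.62

%ΔQ = (1319 − 2003)/[(2003 + 1319)/2] = -684/1661 ≈ -0.4118.
%ΔP = (9.87 − 19.6)/[(19.6 + 9.87)/2] = -9.73/14.735 ≈ -0.6603.
Arc elasticity E = %ΔQ/%ΔP ≈ -0.4118/-0.6603 ≈ 0.62.
|E| < 1: supply is inelastic over this range.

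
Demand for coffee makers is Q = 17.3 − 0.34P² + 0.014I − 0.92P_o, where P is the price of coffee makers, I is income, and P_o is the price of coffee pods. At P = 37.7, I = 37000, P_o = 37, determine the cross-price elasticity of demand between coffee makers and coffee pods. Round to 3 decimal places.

First evaluate Q: 17.3 − 0.34(37.7)² + 0.014(37000) − 0.92(37) = 17.3 − 483.2386 + 518 − 34.04 = 18.0214.
∂Q/∂P_o = −0.92, so E_xy = -0.92·(37/18.0214) ≈ -1.889.
E_xy < 0: the goods are complements.

-1.889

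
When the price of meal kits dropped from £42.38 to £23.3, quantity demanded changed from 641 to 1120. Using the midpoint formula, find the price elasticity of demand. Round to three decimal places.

%ΔQ = (1120 − 641)/[(641 + 1120)/2] = 479/880.5 ≈ 0.5440.
%Δp = (23.3 − 42.38)/[(42.38 + 23.3)/2] = -19.08/32.84 ≈ -0.5810.
Arc elasticity E = %ΔQ/%Δp ≈ 0.5440/-0.5810 ≈ -0.936.
|E| < 1: demand is inelastic over this range.

-0.936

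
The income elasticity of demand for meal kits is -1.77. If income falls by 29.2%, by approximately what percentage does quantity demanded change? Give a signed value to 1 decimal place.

51.7

%ΔQ ≈ E × %ΔI = (-1.77) × (-29.2%) ≈ 51.7%.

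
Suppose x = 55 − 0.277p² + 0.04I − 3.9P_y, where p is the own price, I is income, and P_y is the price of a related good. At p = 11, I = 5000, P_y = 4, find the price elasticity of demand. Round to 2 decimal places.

x = 55 − 0.277(11)² + 0.04(5000) − 3.9(4) = 55 − 33.517 + 200 − 15.6 = 205.883.
∂x/∂p = −2·0.277·p = -6.094, so E_p = -6.094·(11/205.883) ≈ -0.33.
|E_p| < 1: demand is inelastic.

-0.33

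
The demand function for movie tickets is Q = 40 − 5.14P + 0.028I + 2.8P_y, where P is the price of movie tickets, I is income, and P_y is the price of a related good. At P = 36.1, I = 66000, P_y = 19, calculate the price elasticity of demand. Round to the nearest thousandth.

-0.106

Evaluating quantity at (P, I, P_y) gives Q = 40 − 5.14(36.1) + 0.028(66000) + 2.8(19) = 40 − 185.554 + 1848 + 53.2 = 1755.646.
∂Q/∂P = −5.14, so E_p = (−5.14)·(36.1/1755.646) ≈ -0.106.
|E_p| < 1: demand is inelastic.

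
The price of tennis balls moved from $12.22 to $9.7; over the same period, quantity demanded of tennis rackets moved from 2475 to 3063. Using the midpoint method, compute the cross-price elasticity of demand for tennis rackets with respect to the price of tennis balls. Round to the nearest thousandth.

%ΔQ_x = (3063 − 2475)/[(2475+3063)/2] = 588/2769 ≈ 0.2124.
%ΔP_y = (9.7 − 12.22)/[(12.22+9.7)/2] ≈ -0.2299.
E_xy = 0.2124/-0.2299 ≈ -0.924.
E_xy < 0, so tennis rackets and tennis balls are complements.

-0.924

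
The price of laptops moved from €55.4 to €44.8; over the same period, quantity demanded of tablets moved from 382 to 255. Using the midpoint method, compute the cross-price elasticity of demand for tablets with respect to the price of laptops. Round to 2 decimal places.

%ΔQ_x = (255 − 382)/[(382+255)/2] = -127/318.5 ≈ -0.3987.
%ΔP_y = (44.8 − 55.4)/[(55.4+44.8)/2] ≈ -0.2116.
E_xy = -0.3987/-0.2116 ≈ 1.88.
E_xy > 0, so tablets and laptops are substitutes.

1.88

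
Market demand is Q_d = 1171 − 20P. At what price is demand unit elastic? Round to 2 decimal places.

29.28

For linear demand Q_d = a − bP, E = −bP/(a − bP). |E| = 1 ⇒ bP = a − bP ⇒ P = a/(2b).
P = 1171/(2·20) ≈ 29.28.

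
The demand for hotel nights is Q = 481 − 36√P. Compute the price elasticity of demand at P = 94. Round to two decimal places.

At P = 94, Q = 131.9671.
dQ/dP = −36/(2√P) = −36/(2·9.6954).
Point elasticity E = (dQ/dP)·(P/Q) = -1.8566 × 94/131.9671 ≈ -1.32.
|E| > 1, so demand is elastic at this price.

-1.32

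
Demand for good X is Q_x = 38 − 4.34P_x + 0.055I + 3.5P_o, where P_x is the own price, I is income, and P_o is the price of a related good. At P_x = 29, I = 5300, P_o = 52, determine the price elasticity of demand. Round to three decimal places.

Evaluating quantity at (P_x, I, P_o) gives Q_x = 38 − 4.34(29) + 0.055(5300) + 3.5(52) = 38 − 125.86 + 291.5 + 182 = 385.64.
∂Q_x/∂P_x = −4.34, so E_p = (−4.34)·(29/385.64) ≈ -0.326.
|E_p| < 1: demand is inelastic.

-0.326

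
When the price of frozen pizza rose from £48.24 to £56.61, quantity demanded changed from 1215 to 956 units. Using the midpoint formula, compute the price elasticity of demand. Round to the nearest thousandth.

%ΔQ = (956 − 1215)/[(1215 + 956)/2] = -259/1085.5 ≈ -0.2386.
%Δp = (56.61 − 48.24)/[(48.24 + 56.61)/2] = 8.37/52.425 ≈ 0.1597.
Arc elasticity E = %ΔQ/%Δp ≈ -0.2386/0.1597 ≈ -1.494.
|E| > 1: demand is elastic over this range.

-1.494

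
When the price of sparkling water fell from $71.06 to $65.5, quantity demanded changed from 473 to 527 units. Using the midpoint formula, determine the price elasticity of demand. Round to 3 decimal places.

-1.326

%ΔQ = (527 − 473)/[(473 + 527)/2] = 54/500 ≈ 0.1080.
%Δp = (65.5 − 71.06)/[(71.06 + 65.5)/2] = -5.56/68.28 ≈ -0.0814.
Arc elasticity E = %ΔQ/%Δp ≈ 0.1080/-0.0814 ≈ -1.326.
|E| > 1: demand is elastic over this range.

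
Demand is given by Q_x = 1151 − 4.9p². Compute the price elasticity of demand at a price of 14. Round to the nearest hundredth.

At p = 14, Q_x = 190.6.
dQ_x/dp = −2·4.9·p = −137.2.
Point elasticity E = (dQ_x/dp)·(p/Q_x) = -137.2 × 14/190.6 ≈ -10.08.
|E| > 1, so demand is elastic at this price.

-10.08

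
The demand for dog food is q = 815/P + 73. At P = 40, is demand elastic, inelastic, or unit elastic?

At P = 40, q = 93.375.
dq/dP = −815/P² = −0.5094.
Point elasticity E = (dq/dP)·(P/q) = -0.5094 × 40/93.375 ≈ -0.218.
|E| ≈ 0.218 < 1, so demand is inelastic.

inelastic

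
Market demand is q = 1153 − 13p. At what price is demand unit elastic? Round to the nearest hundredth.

For linear demand q = a − bp, E = −bp/(a − bp). |E| = 1 ⇒ bp = a − bp ⇒ p = a/(2b).
p = 1153/(2·13) ≈ 44.35.

44.35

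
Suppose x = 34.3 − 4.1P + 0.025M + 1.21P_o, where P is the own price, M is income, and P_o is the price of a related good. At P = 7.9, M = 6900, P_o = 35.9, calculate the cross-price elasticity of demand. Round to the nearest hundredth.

0.20

First evaluate x: 34.3 − 4.1(7.9) + 0.025(6900) + 1.21(35.9) = 34.3 − 32.39 + 172.5 + 43.439 = 217.849.
∂x/∂P_o = +1.21, so E_xy = 1.21·(35.9/217.849) ≈ 0.20.
E_xy > 0: the goods are substitutes.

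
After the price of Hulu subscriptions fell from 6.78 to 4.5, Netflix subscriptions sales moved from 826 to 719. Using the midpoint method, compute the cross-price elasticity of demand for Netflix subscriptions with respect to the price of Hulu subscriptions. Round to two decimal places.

0.34

%ΔQ_x = (719 − 826)/[(826+719)/2] = -107/772.5 ≈ -0.1385.
%ΔP_y = (4.5 − 6.78)/[(6.78+4.5)/2] ≈ -0.4043.
E_xy = -0.1385/-0.4043 ≈ 0.34.
E_xy > 0, so Netflix subscriptions and Hulu subscriptions are substitutes.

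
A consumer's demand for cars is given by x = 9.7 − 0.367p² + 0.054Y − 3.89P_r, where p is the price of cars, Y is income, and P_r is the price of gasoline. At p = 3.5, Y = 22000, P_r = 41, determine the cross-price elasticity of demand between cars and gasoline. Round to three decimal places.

At the given point, x = 9.7 − 0.367(3.5)² + 0.054(22000) − 3.89(41) = 9.7 − 4.4958 + 1188 − 159.49 = 1033.7143.
∂x/∂P_r = −3.89, so E_xy = -3.89·(41/1033.7143) ≈ -0.154.
E_xy < 0: the goods are complements.

-0.154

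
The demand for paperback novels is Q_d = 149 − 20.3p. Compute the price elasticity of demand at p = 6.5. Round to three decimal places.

At p = 6.5, Q_d = 17.05.
dQ_d/dp = −20.3.
Point elasticity E = (dQ_d/dp)·(p/Q_d) = -20.3 × 6.5/17.05 ≈ -7.739.
|E| > 1, so demand is elastic at this price.

-7.739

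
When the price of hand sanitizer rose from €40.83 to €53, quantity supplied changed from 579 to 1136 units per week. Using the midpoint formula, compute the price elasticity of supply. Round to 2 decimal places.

2.50

%Δq = (1136 − 579)/[(579 + 1136)/2] = 557/857.5 ≈ 0.6496.
%ΔP = (53 − 40.83)/[(40.83 + 53)/2] = 12.17/46.915 ≈ 0.2594.
Arc elasticity E = %Δq/%ΔP ≈ 0.6496/0.2594 ≈ 2.50.
|E| > 1: supply is elastic over this range.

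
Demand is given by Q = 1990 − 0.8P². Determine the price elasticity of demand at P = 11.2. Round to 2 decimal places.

-0.11

At P = 11.2, Q = 1889.648.
dQ/dP = −2·0.8·P = −17.92.
Point elasticity E = (dQ/dP)·(P/Q) = -17.92 × 11.2/1889.648 ≈ -0.11.
|E| < 1, so demand is inelastic at this price.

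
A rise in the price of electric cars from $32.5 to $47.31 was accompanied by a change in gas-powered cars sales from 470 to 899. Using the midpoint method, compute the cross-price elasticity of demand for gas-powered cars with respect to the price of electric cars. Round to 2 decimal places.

1.69

%ΔQ_x = (899 − 470)/[(470+899)/2] = 429/684.5 ≈ 0.6267.
%ΔP_y = (47.31 − 32.5)/[(32.5+47.31)/2] ≈ 0.3711.
E_xy = 0.6267/0.3711 ≈ 1.69.
E_xy > 0, so gas-powered cars and electric cars are substitutes.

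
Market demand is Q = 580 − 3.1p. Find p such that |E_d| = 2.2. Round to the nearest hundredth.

128.63

Set −bp/(a − bp) = −2.2 ⇒ bp = 2.2(a − bp) ⇒ bp(1+2.2) = 2.2·a.
p = 2.2·580/(3.1·3.2) ≈ 128.63.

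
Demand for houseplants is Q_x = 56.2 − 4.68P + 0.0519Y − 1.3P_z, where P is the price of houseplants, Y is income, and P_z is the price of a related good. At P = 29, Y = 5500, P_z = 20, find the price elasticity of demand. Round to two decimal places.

-0.75

Q_x = 56.2 − 4.68(29) + 0.0519(5500) − 1.3(20) = 56.2 − 135.72 + 285.45 − 26 = 179.93.
∂Q_x/∂P = −4.68, so E_p = (−4.68)·(29/179.93) ≈ -0.75.
|E_p| < 1: demand is inelastic.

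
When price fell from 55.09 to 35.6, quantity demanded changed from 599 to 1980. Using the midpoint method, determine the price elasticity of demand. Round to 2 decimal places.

%ΔQ = (1980 − 599)/[(599 + 1980)/2] = 1381/1289.5 ≈ 1.0710.
%Δp = (35.6 − 55.09)/[(55.09 + 35.6)/2] = -19.49/45.345 ≈ -0.4298.
Arc elasticity E = %ΔQ/%Δp ≈ 1.0710/-0.4298 ≈ -2.49.
|E| > 1: demand is elastic over this range.

-2.49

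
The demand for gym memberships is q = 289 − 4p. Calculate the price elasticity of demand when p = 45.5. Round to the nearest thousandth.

-1.701

At p = 45.5, q = 107.
dq/dp = −4.
Point elasticity E = (dq/dp)·(p/q) = -4 × 45.5/107 ≈ -1.701.
|E| > 1, so demand is elastic at this price.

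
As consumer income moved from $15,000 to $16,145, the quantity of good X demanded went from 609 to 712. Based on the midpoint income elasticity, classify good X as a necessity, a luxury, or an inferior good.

luxury

%ΔQ = (712 − 609)/[(609+712)/2] = 103/660.5 ≈ 0.1559.
%ΔY = (16,145 − 15,000)/[(15,000+16,145)/2] = 1145/15572.5 ≈ 0.0735.
E_I = %ΔQ/%ΔY ≈ 2.121.
E_I > 1: normal good (luxury).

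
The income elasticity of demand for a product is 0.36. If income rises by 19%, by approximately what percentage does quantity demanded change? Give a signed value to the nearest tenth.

%ΔQ ≈ E × %ΔI = (0.36) × (19%) ≈ 6.8%.

6.8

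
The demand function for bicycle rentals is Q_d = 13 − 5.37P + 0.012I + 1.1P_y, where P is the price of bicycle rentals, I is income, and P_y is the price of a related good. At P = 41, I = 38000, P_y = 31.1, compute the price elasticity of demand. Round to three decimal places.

-0.778

Q_d = 13 − 5.37(41) + 0.012(38000) + 1.1(31.1) = 13 − 220.17 + 456 + 34.21 = 283.04.
∂Q_d/∂P = −5.37, so E_p = (−5.37)·(41/283.04) ≈ -0.778.
|E_p| < 1: demand is inelastic.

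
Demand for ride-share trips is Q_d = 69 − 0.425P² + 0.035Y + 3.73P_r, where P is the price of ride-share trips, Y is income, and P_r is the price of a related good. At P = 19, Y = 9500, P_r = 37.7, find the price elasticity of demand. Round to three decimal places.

-0.789

Substituting, Q_d = 69 − 0.425(19)² + 0.035(9500) + 3.73(37.7) = 69 − 153.425 + 332.5 + 140.621 = 388.696.
∂Q_d/∂P = −2·0.425·P = -16.15, so E_p = -16.15·(19/388.696) ≈ -0.789.
|E_p| < 1: demand is inelastic.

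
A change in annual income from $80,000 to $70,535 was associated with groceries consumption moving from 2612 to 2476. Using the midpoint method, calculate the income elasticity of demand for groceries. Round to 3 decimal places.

%ΔQ = (2476 − 2612)/[(2612+2476)/2] = -136/2544 ≈ -0.0535.
%ΔI = (70,535 − 80,000)/[(80,000+70,535)/2] = -9465/75267.5 ≈ -0.1258.
E_I = %ΔQ/%ΔI ≈ 0.425.
E_I ∈ (0,1): normal good (necessity).

0.425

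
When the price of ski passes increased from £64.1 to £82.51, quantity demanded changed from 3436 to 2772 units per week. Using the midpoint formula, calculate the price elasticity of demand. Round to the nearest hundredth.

%Δq = (2772 − 3436)/[(3436 + 2772)/2] = -664/3104 ≈ -0.2139.
%ΔP = (82.51 − 64.1)/[(64.1 + 82.51)/2] = 18.41/73.305 ≈ 0.2511.
Arc elasticity E = %Δq/%ΔP ≈ -0.2139/0.2511 ≈ -0.85.
|E| < 1: demand is inelastic over this range.

-0.85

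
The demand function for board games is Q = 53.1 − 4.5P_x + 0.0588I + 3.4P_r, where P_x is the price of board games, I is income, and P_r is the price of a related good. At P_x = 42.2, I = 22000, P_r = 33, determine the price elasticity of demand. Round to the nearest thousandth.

-0.150

Q = 53.1 − 4.5(42.2) + 0.0588(22000) + 3.4(33) = 53.1 − 189.9 + 1293.6 + 112.2 = 1269.
∂Q/∂P_x = −4.5, so E_p = (−4.5)·(42.2/1269) ≈ -0.150.
|E_p| < 1: demand is inelastic.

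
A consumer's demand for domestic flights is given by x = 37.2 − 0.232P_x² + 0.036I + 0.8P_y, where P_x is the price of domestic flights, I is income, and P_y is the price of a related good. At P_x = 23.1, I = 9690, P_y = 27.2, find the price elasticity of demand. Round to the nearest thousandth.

-0.872

First evaluate x: 37.2 − 0.232(23.1)² + 0.036(9690) + 0.8(27.2) = 37.2 − 123.7975 + 348.84 + 21.76 = 284.0025.
∂x/∂P_x = −2·0.232·P_x = -10.7184, so E_p = -10.7184·(23.1/284.0025) ≈ -0.872.
|E_p| < 1: demand is inelastic.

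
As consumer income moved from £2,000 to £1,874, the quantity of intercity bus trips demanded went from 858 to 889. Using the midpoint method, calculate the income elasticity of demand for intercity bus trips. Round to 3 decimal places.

-0.546

%ΔQ = (889 − 858)/[(858+889)/2] = 31/873.5 ≈ 0.0355.
%ΔY = (1,874 − 2,000)/[(2,000+1,874)/2] = -126/1937 ≈ -0.0650.
E_I = %ΔQ/%ΔY ≈ -0.546.
E_I < 0: inferior good.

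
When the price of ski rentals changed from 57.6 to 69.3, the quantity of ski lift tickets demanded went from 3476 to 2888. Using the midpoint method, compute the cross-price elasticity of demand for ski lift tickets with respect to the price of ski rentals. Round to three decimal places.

-1.002

%ΔQ_x = (2888 − 3476)/[(3476+2888)/2] = -588/3182 ≈ -0.1848.
%ΔP_y = (69.3 − 57.6)/[(57.6+69.3)/2] ≈ 0.1844.
E_xy = -0.1848/0.1844 ≈ -1.002.
E_xy < 0, so ski lift tickets and ski rentals are complements.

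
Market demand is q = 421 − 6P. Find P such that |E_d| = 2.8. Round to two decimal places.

51.70

Set −bP/(a − bP) = −2.8 ⇒ bP = 2.8(a − bP) ⇒ bP(1+2.8) = 2.8·a.
P = 2.8·421/(6·3.8) ≈ 51.70.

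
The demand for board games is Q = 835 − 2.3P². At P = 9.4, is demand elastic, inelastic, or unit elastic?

At P = 9.4, Q = 631.772.
dQ/dP = −2·2.3·P = −43.24.
Point elasticity E = (dQ/dP)·(P/Q) = -43.24 × 9.4/631.772 ≈ -0.643.
|E| ≈ 0.643 < 1, so demand is inelastic.

inelastic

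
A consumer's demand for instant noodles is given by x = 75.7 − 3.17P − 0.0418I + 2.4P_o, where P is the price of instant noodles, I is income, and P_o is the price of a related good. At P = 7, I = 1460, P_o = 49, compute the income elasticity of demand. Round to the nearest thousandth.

-0.554

First evaluate x: 75.7 − 3.17(7) − 0.0418(1460) + 2.4(49) = 75.7 − 22.19 − 61.028 + 117.6 = 110.082.
∂x/∂I = −0.0418, so E_I = -0.0418·(1460/110.082) ≈ -0.554.
E_I < 0: inferior good.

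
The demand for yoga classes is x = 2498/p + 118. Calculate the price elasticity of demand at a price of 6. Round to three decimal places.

At p = 6, x = 534.3333.
dx/dp = −2498/p² = −69.3889.
Point elasticity E = (dx/dp)·(p/x) = -69.3889 × 6/534.3333 ≈ -0.779.
|E| < 1, so demand is inelastic at this price.

-0.779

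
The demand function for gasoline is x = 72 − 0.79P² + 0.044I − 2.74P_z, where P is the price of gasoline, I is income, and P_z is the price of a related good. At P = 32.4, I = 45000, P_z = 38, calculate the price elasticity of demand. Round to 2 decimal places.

-1.48

Substituting, x = 72 − 0.79(32.4)² + 0.044(45000) − 2.74(38) = 72 − 829.3104 + 1980 − 104.12 = 1118.5696.
∂x/∂P = −2·0.79·P = -51.192, so E_p = -51.192·(32.4/1118.5696) ≈ -1.48.
|E_p| > 1: demand is elastic.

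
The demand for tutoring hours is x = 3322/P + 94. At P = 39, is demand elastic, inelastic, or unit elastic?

At P = 39, x = 179.1795.
dx/dP = −3322/P² = −2.1841.
Point elasticity E = (dx/dP)·(P/x) = -2.1841 × 39/179.1795 ≈ -0.475.
|E| ≈ 0.475 < 1, so demand is inelastic.

inelastic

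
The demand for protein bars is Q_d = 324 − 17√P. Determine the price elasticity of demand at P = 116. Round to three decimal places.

At P = 116, Q_d = 140.9044.
dQ_d/dP = −17/(2√P) = −17/(2·10.7703).
Point elasticity E = (dQ_d/dP)·(P/Q_d) = -0.7892 × 116/140.9044 ≈ -0.650.
|E| < 1, so demand is inelastic at this price.

-0.650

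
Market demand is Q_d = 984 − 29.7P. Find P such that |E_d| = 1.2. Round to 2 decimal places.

Set −bP/(a − bP) = −1.2 ⇒ bP = 1.2(a − bP) ⇒ bP(1+1.2) = 1.2·a.
P = 1.2·984/(29.7·2.2) ≈ 18.07.

18.07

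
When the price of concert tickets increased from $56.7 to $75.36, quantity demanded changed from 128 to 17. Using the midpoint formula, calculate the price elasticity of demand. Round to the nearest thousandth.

%Δq = (17 − 128)/[(128 + 17)/2] = -111/72.5 ≈ -1.5310.
%Δp = (75.36 − 56.7)/[(56.7 + 75.36)/2] = 18.66/66.03 ≈ 0.2826.
Arc elasticity E = %Δq/%Δp ≈ -1.5310/0.2826 ≈ -5.418.
|E| > 1: demand is elastic over this range.

-5.418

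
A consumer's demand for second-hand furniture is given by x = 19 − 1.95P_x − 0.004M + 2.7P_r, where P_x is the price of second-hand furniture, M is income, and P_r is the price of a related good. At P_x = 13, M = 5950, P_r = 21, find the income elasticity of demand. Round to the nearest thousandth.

-0.896

x = 19 − 1.95(13) − 0.004(5950) + 2.7(21) = 19 − 25.35 − 23.8 + 56.7 = 26.55.
∂x/∂M = −0.004, so E_I = -0.004·(5950/26.55) ≈ -0.896.
E_I < 0: inferior good.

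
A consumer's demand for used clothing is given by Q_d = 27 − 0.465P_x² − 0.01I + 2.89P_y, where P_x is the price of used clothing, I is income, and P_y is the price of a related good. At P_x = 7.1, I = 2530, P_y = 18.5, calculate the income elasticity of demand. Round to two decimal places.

At the given point, Q_d = 27 − 0.465(7.1)² − 0.01(2530) + 2.89(18.5) = 27 − 23.4407 − 25.3 + 53.465 = 31.7244.
∂Q_d/∂I = −0.01, so E_I = -0.01·(2530/31.7244) ≈ -0.80.
E_I < 0: inferior good.

-0.80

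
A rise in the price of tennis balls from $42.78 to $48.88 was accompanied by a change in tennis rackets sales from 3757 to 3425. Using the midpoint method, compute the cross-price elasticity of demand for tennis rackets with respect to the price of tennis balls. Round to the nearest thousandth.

-0.695

%ΔQ_x = (3425 − 3757)/[(3757+3425)/2] = -332/3591 ≈ -0.0925.
%ΔP_y = (48.88 − 42.78)/[(42.78+48.88)/2] ≈ 0.1331.
E_xy = -0.0925/0.1331 ≈ -0.695.
E_xy < 0, so tennis rackets and tennis balls are complements.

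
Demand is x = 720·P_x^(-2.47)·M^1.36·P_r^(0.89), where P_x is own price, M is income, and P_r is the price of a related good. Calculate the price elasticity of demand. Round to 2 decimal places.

For a Cobb–Douglas (constant-elasticity) form x = A·P_x^α·…, the elasticity with respect to P_x equals the exponent α at every point.
Here the exponent on P_x is -2.47, so the price elasticity of demand is -2.47.

-2.47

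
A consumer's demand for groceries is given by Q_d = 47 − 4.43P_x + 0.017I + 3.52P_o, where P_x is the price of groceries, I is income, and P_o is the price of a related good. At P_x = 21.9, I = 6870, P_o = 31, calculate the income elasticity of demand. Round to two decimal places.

At the given point, Q_d = 47 − 4.43(21.9) + 0.017(6870) + 3.52(31) = 47 − 97.017 + 116.79 + 109.12 = 175.893.
∂Q_d/∂I = +0.017, so E_I = 0.017·(6870/175.893) ≈ 0.66.
E_I ∈ (0,1): normal good (necessity).

0.66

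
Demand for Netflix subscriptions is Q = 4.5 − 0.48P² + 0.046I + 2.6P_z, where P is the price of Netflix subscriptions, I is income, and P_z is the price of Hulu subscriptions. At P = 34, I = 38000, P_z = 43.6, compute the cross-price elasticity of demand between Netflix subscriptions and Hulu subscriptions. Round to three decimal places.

First evaluate Q: 4.5 − 0.48(34)² + 0.046(38000) + 2.6(43.6) = 4.5 − 554.88 + 1748 + 113.36 = 1310.98.
∂Q/∂P_z = +2.6, so E_xy = 2.6·(43.6/1310.98) ≈ 0.086.
E_xy > 0: the goods are substitutes.

0.086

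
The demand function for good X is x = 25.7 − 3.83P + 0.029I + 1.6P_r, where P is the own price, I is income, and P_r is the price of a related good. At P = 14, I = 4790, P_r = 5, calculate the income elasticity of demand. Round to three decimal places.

1.167

Substituting, x = 25.7 − 3.83(14) + 0.029(4790) + 1.6(5) = 25.7 − 53.62 + 138.91 + 8 = 118.99.
∂x/∂I = +0.029, so E_I = 0.029·(4790/118.99) ≈ 1.167.
E_I > 1: normal good (luxury).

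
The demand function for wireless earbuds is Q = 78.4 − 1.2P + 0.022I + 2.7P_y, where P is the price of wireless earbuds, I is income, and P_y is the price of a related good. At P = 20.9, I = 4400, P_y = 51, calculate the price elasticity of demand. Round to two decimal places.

-0.09

Evaluating quantity at (P, I, P_y) gives Q = 78.4 − 1.2(20.9) + 0.022(4400) + 2.7(51) = 78.4 − 25.08 + 96.8 + 137.7 = 287.82.
∂Q/∂P = −1.2, so E_p = (−1.2)·(20.9/287.82) ≈ -0.09.
|E_p| < 1: demand is inelastic.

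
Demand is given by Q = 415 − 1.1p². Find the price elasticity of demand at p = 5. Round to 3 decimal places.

-0.142

At p = 5, Q = 387.5.
dQ/dp = −2·1.1·p = −11.
Point elasticity E = (dQ/dp)·(p/Q) = -11 × 5/387.5 ≈ -0.142.
|E| < 1, so demand is inelastic at this price.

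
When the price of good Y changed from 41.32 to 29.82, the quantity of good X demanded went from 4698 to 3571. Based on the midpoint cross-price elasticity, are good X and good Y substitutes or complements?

%ΔQ_x = (3571 − 4698)/[(4698+3571)/2] = -1127/4134.5 ≈ -0.2726.
%ΔP_y = (29.82 − 41.32)/[(41.32+29.82)/2] ≈ -0.3233.
E_xy = -0.2726/-0.3233 ≈ 0.843.
E_xy > 0, so the goods are substitutes.

substitutes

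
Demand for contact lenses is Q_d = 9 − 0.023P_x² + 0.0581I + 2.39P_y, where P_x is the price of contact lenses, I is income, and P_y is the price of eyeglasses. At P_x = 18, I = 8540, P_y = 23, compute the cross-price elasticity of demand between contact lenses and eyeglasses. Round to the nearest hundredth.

0.10

At the given point, Q_d = 9 − 0.023(18)² + 0.0581(8540) + 2.39(23) = 9 − 7.452 + 496.174 + 54.97 = 552.692.
∂Q_d/∂P_y = +2.39, so E_xy = 2.39·(23/552.692) ≈ 0.10.
E_xy > 0: the goods are substitutes.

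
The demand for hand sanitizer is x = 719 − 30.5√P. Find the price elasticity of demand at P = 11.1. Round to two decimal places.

At P = 11.1, x = 617.3842.
dx/dP = −30.5/(2√P) = −30.5/(2·3.3317).
Point elasticity E = (dx/dP)·(P/x) = -4.5773 × 11.1/617.3842 ≈ -0.08.
|E| < 1, so demand is inelastic at this price.

-0.08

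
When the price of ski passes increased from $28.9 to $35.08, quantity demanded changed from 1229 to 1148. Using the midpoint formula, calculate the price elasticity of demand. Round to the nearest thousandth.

-0.353

%Δq = (1148 − 1229)/[(1229 + 1148)/2] = -81/1188.5 ≈ -0.0682.
%ΔP = (35.08 − 28.9)/[(28.9 + 35.08)/2] = 6.18/31.99 ≈ 0.1932.
Arc elasticity E = %Δq/%ΔP ≈ -0.0682/0.1932 ≈ -0.353.
|E| < 1: demand is inelastic over this range.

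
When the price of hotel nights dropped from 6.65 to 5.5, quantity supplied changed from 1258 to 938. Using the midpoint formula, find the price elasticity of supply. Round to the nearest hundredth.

%ΔQ = (938 − 1258)/[(1258 + 938)/2] = -320/1098 ≈ -0.2914.
%ΔP = (5.5 − 6.65)/[(6.65 + 5.5)/2] = -1.15/6.075 ≈ -0.1893.
Arc elasticity E = %ΔQ/%ΔP ≈ -0.2914/-0.1893 ≈ 1.54.
|E| > 1: supply is elastic over this range.

1.54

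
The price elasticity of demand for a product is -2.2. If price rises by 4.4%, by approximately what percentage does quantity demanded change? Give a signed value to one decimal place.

-9.7

%ΔQ ≈ E × %ΔP = (-2.2) × (4.4%) ≈ -9.7%.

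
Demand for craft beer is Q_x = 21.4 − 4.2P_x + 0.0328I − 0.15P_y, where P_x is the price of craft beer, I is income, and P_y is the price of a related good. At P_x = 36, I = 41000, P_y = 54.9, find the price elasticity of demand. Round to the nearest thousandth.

Q_x = 21.4 − 4.2(36) + 0.0328(41000) − 0.15(54.9) = 21.4 − 151.2 + 1344.8 − 8.235 = 1206.765.
∂Q_x/∂P_x = −4.2, so E_p = (−4.2)·(36/1206.765) ≈ -0.125.
|E_p| < 1: demand is inelastic.

-0.125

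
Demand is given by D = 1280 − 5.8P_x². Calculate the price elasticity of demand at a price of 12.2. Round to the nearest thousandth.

At P_x = 12.2, D = 416.728.
dD/dP_x = −2·5.8·P_x = −141.52.
Point elasticity E = (dD/dP_x)·(P_x/D) = -141.52 × 12.2/416.728 ≈ -4.143.
|E| > 1, so demand is elastic at this price.

-4.143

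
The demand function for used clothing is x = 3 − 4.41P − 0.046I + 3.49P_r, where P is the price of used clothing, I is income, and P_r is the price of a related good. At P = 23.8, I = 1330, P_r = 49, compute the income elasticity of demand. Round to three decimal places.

Substituting, x = 3 − 4.41(23.8) − 0.046(1330) + 3.49(49) = 3 − 104.958 − 61.18 + 171.01 = 7.872.
∂x/∂I = −0.046, so E_I = -0.046·(1330/7.872) ≈ -7.772.
E_I < 0: inferior good.

-7.772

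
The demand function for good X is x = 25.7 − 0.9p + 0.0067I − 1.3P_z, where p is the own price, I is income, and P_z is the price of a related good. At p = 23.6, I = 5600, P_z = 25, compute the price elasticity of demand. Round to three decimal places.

Substituting, x = 25.7 − 0.9(23.6) + 0.0067(5600) − 1.3(25) = 25.7 − 21.24 + 37.52 − 32.5 = 9.48.
∂x/∂p = −0.9, so E_p = (−0.9)·(23.6/9.48) ≈ -2.241.
|E_p| > 1: demand is elastic.

-2.241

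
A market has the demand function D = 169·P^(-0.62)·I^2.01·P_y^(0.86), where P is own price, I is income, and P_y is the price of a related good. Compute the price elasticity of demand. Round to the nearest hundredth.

For a Cobb–Douglas (constant-elasticity) form D = A·P^α·…, the elasticity with respect to P equals the exponent α at every point.
Here the exponent on P is -0.62, so the price elasticity of demand is -0.62.

-0.62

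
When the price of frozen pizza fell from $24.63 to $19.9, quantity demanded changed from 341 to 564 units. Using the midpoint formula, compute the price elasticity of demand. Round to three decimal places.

-2.320

%Δq = (564 − 341)/[(341 + 564)/2] = 223/452.5 ≈ 0.4928.
%ΔP = (19.9 − 24.63)/[(24.63 + 19.9)/2] = -4.73/22.265 ≈ -0.2124.
Arc elasticity E = %Δq/%ΔP ≈ 0.4928/-0.2124 ≈ -2.320.
|E| > 1: demand is elastic over this range.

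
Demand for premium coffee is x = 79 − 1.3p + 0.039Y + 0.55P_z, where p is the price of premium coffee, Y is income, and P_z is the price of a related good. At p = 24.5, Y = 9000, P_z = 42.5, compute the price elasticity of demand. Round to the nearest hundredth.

-0.08

Substituting, x = 79 − 1.3(24.5) + 0.039(9000) + 0.55(42.5) = 79 − 31.85 + 351 + 23.375 = 421.525.
∂x/∂p = −1.3, so E_p = (−1.3)·(24.5/421.525) ≈ -0.08.
|E_p| < 1: demand is inelastic.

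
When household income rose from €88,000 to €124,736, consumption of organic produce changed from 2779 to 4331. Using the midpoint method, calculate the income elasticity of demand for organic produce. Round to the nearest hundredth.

1.26

%ΔQ = (4331 − 2779)/[(2779+4331)/2] = 1552/3555 ≈ 0.4366.
%ΔI = (124,736 − 88,000)/[(88,000+124,736)/2] = 36736/106368 ≈ 0.3454.
E_I = %ΔQ/%ΔI ≈ 1.26.
E_I > 1: normal good (luxury).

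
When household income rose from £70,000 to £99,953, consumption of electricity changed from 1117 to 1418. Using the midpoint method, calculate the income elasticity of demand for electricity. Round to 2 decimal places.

0.67

%ΔQ = (1418 − 1117)/[(1117+1418)/2] = 301/1267.5 ≈ 0.2375.
%ΔI = (99,953 − 70,000)/[(70,000+99,953)/2] = 29953/84976.5 ≈ 0.3525.
E_I = %ΔQ/%ΔI ≈ 0.67.
E_I ∈ (0,1): normal good (necessity).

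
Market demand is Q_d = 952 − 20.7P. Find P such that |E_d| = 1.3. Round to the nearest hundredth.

25.99

Set −bP/(a − bP) = −1.3 ⇒ bP = 1.3(a − bP) ⇒ bP(1+1.3) = 1.3·a.
P = 1.3·952/(20.7·2.3) ≈ 25.99.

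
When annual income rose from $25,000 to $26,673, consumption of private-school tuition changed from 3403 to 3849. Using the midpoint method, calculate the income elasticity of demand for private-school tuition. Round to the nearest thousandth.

%ΔQ = (3849 − 3403)/[(3403+3849)/2] = 446/3626 ≈ 0.1230.
%ΔM = (26,673 − 25,000)/[(25,000+26,673)/2] = 1673/25836.5 ≈ 0.0648.
E_I = %ΔQ/%ΔM ≈ 1.900.
E_I > 1: normal good (luxury).

1.900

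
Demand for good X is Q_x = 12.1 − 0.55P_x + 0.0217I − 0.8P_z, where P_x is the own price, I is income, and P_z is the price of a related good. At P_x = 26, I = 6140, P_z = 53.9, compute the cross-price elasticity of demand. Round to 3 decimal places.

Evaluating quantity at (P_x, I, P_z) gives Q_x = 12.1 − 0.55(26) + 0.0217(6140) − 0.8(53.9) = 12.1 − 14.3 + 133.238 − 43.12 = 87.918.
∂Q_x/∂P_z = −0.8, so E_xy = -0.8·(53.9/87.918) ≈ -0.490.
E_xy < 0: the goods are complements.

-0.490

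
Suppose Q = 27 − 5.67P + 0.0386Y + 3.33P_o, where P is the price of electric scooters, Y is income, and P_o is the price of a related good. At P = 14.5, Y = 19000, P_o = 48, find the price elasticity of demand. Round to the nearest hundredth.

-0.10

Q = 27 − 5.67(14.5) + 0.0386(19000) + 3.33(48) = 27 − 82.215 + 733.4 + 159.84 = 838.025.
∂Q/∂P = −5.67, so E_p = (−5.67)·(14.5/838.025) ≈ -0.10.
|E_p| < 1: demand is inelastic.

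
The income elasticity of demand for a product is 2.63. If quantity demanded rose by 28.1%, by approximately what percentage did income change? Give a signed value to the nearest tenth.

10.7

%ΔQ ≈ E × %ΔI ⇒ %ΔI = %ΔQ / E = (28.1%)/(2.63) ≈ 10.7%.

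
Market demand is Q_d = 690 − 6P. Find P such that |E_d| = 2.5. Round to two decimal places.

82.14

Set −bP/(a − bP) = −2.5 ⇒ bP = 2.5(a − bP) ⇒ bP(1+2.5) = 2.5·a.
P = 2.5·690/(6·3.5) ≈ 82.14.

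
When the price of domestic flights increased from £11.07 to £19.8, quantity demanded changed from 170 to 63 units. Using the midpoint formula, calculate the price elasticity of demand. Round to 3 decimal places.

-1.624

%Δq = (63 − 170)/[(170 + 63)/2] = -107/116.5 ≈ -0.9185.
%Δp = (19.8 − 11.07)/[(11.07 + 19.8)/2] = 8.73/15.435 ≈ 0.5656.
Arc elasticity E = %Δq/%Δp ≈ -0.9185/0.5656 ≈ -1.624.
|E| > 1: demand is elastic over this range.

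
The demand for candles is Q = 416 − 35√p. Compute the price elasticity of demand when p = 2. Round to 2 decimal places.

-0.07

At p = 2, Q = 366.5025.
dQ/dp = −35/(2√p) = −35/(2·1.4142).
Point elasticity E = (dQ/dp)·(p/Q) = -12.3744 × 2/366.5025 ≈ -0.07.
|E| < 1, so demand is inelastic at this price.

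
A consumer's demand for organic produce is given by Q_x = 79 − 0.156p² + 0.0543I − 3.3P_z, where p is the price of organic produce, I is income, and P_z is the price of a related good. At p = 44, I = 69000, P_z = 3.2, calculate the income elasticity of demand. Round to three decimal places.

Evaluating quantity at (p, I, P_z) gives Q_x = 79 − 0.156(44)² + 0.0543(69000) − 3.3(3.2) = 79 − 302.016 + 3746.7 − 10.56 = 3513.124.
∂Q_x/∂I = +0.0543, so E_I = 0.0543·(69000/3513.124) ≈ 1.066.
E_I > 1: normal good (luxury).

1.066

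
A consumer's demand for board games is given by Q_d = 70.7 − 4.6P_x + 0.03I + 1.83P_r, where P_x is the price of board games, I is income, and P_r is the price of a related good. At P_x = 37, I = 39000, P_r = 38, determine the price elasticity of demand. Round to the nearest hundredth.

-0.15

Substituting, Q_d = 70.7 − 4.6(37) + 0.03(39000) + 1.83(38) = 70.7 − 170.2 + 1170 + 69.54 = 1140.04.
∂Q_d/∂P_x = −4.6, so E_p = (−4.6)·(37/1140.04) ≈ -0.15.
|E_p| < 1: demand is inelastic.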